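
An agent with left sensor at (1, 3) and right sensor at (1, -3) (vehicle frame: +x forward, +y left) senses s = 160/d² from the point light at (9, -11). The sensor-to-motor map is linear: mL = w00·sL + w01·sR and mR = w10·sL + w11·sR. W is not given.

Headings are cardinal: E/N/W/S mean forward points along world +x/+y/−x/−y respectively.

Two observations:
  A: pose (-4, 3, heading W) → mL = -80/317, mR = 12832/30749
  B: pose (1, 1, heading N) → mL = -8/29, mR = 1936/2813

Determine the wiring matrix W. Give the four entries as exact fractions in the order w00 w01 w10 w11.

obs A: pose=(-4,3,W) → sL=160/317, sR=32/97, mL=-80/317, mR=12832/30749
obs B: pose=(1,1,N) → sL=16/29, sR=80/97, mL=-8/29, mR=1936/2813
sensor matrix S = [[160/317, 32/97], [16/29, 80/97]]; det S = 208896/891721
solve [mL_A; mL_B] = S·[w00; w01] and [mR_A; mR_B] = S·[w10; w11]:
  w00 = -1/2, w01 = 0, w10 = 1/2, w11 = 1/2

-1/2 0 1/2 1/2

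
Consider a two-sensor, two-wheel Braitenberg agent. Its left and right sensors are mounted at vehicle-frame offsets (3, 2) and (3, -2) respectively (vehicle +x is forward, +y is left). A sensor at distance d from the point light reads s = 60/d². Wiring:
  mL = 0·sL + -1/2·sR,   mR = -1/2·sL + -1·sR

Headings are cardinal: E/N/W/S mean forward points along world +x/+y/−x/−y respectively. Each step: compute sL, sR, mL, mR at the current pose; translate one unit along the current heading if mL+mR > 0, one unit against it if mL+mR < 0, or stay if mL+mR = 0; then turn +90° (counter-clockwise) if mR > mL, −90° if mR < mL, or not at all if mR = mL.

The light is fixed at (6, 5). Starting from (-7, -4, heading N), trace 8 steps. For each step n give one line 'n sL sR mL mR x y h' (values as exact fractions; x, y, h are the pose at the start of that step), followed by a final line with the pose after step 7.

n=0: pose=(-7,-4,N); sL=20/87, sR=60/157; mL=-30/157, mR=-6790/13659; mL+mR=-9400/13659 → advance -1; mR−mL=-4180/13659 → turn -1·90°
n=1: pose=(-7,-5,E); sL=15/41, sR=15/61; mL=-15/122, mR=-2145/5002; mL+mR=-1380/2501 → advance -1; mR−mL=-765/2501 → turn -1·90°
n=2: pose=(-8,-5,S); sL=60/313, sR=12/85; mL=-6/85, mR=-6306/26605; mL+mR=-8184/26605 → advance -1; mR−mL=-4428/26605 → turn -1·90°
n=3: pose=(-8,-4,W); sL=6/41, sR=30/169; mL=-15/169, mR=-1737/6929; mL+mR=-2352/6929 → advance -1; mR−mL=-1122/6929 → turn -1·90°
n=4: pose=(-7,-4,N); sL=20/87, sR=60/157; mL=-30/157, mR=-6790/13659; mL+mR=-9400/13659 → advance -1; mR−mL=-4180/13659 → turn -1·90°
n=5: pose=(-7,-5,E); sL=15/41, sR=15/61; mL=-15/122, mR=-2145/5002; mL+mR=-1380/2501 → advance -1; mR−mL=-765/2501 → turn -1·90°
n=6: pose=(-8,-5,S); sL=60/313, sR=12/85; mL=-6/85, mR=-6306/26605; mL+mR=-8184/26605 → advance -1; mR−mL=-4428/26605 → turn -1·90°
n=7: pose=(-8,-4,W); sL=6/41, sR=30/169; mL=-15/169, mR=-1737/6929; mL+mR=-2352/6929 → advance -1; mR−mL=-1122/6929 → turn -1·90°

0 20/87 60/157 -30/157 -6790/13659 -7 -4 N
1 15/41 15/61 -15/122 -2145/5002 -7 -5 E
2 60/313 12/85 -6/85 -6306/26605 -8 -5 S
3 6/41 30/169 -15/169 -1737/6929 -8 -4 W
4 20/87 60/157 -30/157 -6790/13659 -7 -4 N
5 15/41 15/61 -15/122 -2145/5002 -7 -5 E
6 60/313 12/85 -6/85 -6306/26605 -8 -5 S
7 6/41 30/169 -15/169 -1737/6929 -8 -4 W
final -7 -4 N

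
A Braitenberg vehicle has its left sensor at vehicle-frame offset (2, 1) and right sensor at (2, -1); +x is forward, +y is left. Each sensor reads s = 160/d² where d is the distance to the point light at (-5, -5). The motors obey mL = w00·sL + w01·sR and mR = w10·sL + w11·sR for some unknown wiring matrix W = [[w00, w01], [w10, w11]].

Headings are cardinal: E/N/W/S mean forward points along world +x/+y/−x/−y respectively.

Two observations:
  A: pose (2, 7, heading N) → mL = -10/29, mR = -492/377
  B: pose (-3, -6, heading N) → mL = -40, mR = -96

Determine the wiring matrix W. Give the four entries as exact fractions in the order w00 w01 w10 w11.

-1/2 0 -1 -1

obs A: pose=(2,7,N) → sL=20/29, sR=8/13, mL=-10/29, mR=-492/377
obs B: pose=(-3,-6,N) → sL=80, sR=16, mL=-40, mR=-96
sensor matrix S = [[20/29, 8/13], [80, 16]]; det S = -14400/377
solve [mL_A; mL_B] = S·[w00; w01] and [mR_A; mR_B] = S·[w10; w11]:
  w00 = -1/2, w01 = 0, w10 = -1, w11 = -1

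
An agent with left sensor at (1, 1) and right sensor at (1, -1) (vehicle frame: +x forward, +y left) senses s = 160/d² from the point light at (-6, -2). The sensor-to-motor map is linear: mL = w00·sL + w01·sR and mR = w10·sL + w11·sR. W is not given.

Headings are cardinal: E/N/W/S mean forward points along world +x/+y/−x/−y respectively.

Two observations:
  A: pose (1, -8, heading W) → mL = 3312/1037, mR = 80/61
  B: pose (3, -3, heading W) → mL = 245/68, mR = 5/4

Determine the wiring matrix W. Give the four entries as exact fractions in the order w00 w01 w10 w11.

1 1/2 0 1/2

obs A: pose=(1,-8,W) → sL=32/17, sR=160/61, mL=3312/1037, mR=80/61
obs B: pose=(3,-3,W) → sL=40/17, sR=5/2, mL=245/68, mR=5/4
sensor matrix S = [[32/17, 160/61], [40/17, 5/2]]; det S = -1520/1037
solve [mL_A; mL_B] = S·[w00; w01] and [mR_A; mR_B] = S·[w10; w11]:
  w00 = 1, w01 = 1/2, w10 = 0, w11 = 1/2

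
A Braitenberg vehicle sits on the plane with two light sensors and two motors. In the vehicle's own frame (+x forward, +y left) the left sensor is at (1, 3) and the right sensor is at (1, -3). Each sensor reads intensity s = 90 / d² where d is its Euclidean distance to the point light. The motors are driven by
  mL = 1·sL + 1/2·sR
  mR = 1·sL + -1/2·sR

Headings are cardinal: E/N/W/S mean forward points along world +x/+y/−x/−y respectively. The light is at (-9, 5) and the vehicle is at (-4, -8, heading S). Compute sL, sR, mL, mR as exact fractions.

9/26 9/20 297/520 63/520

left sensor world pos  = (-1, -9); dL² = 260
right sensor world pos = (-7, -9); dR² = 200
sL = 90/260 = 9/26
sR = 90/200 = 9/20
mL = 1·sL + 1/2·sR = 297/520
mR = 1·sL + -1/2·sR = 63/520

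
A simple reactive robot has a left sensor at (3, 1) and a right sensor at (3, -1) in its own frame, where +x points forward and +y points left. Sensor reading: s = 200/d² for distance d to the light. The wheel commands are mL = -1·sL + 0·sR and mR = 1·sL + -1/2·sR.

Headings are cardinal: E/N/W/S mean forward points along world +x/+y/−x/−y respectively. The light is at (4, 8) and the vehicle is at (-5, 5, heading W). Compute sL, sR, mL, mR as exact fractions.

5/4 50/37 -5/4 85/148

left sensor world pos  = (-8, 4); dL² = 160
right sensor world pos = (-8, 6); dR² = 148
sL = 200/160 = 5/4
sR = 200/148 = 50/37
mL = -1·sL + 0·sR = -5/4
mR = 1·sL + -1/2·sR = 85/148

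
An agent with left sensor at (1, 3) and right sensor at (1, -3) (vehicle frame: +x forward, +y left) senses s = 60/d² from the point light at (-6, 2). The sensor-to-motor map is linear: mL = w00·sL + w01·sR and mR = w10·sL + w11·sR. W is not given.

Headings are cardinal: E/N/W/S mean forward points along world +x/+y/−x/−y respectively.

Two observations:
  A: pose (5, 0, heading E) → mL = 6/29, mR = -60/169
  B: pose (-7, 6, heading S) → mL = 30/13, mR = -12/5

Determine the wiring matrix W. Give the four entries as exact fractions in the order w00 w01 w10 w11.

1/2 0 0 -1

obs A: pose=(5,0,E) → sL=12/29, sR=60/169, mL=6/29, mR=-60/169
obs B: pose=(-7,6,S) → sL=60/13, sR=12/5, mL=30/13, mR=-12/5
sensor matrix S = [[12/29, 60/169], [60/13, 12/5]]; det S = -205632/318565
solve [mL_A; mL_B] = S·[w00; w01] and [mR_A; mR_B] = S·[w10; w11]:
  w00 = 1/2, w01 = 0, w10 = 0, w11 = -1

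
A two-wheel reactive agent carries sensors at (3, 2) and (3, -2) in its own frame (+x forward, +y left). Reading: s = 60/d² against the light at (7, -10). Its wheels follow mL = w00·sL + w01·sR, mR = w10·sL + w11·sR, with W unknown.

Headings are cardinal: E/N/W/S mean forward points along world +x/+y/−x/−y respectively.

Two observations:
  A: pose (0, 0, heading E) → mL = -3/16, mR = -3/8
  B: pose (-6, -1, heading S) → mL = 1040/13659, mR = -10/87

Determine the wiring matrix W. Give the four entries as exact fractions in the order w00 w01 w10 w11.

obs A: pose=(0,0,E) → sL=3/8, sR=3/4, mL=-3/16, mR=-3/8
obs B: pose=(-6,-1,S) → sL=60/157, sR=20/87, mL=1040/13659, mR=-10/87
sensor matrix S = [[3/8, 3/4], [60/157, 20/87]]; det S = -1825/9106
solve [mL_A; mL_B] = S·[w00; w01] and [mR_A; mR_B] = S·[w10; w11]:
  w00 = 1/2, w01 = -1/2, w10 = 0, w11 = -1/2

1/2 -1/2 0 -1/2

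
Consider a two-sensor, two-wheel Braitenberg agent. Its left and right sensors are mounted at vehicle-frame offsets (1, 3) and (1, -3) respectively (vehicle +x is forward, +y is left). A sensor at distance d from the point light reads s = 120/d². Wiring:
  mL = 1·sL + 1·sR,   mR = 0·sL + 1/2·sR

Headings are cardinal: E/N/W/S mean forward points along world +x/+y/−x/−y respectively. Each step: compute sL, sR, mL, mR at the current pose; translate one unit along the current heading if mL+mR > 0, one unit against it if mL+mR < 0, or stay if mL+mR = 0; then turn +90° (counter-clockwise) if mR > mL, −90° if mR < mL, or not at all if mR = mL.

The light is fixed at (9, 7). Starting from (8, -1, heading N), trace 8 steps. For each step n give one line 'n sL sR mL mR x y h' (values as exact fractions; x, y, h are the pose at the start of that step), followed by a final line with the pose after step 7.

0 24/13 120/53 2832/689 60/53 8 -1 N
1 15/2 6/5 87/10 3/5 8 0 E
2 120/73 120/73 240/73 60/73 9 0 S
3 60/61 60/13 4440/793 30/13 9 -1 W
4 24/13 120/53 2832/689 60/53 8 -1 N
5 15/2 6/5 87/10 3/5 8 0 E
6 120/73 120/73 240/73 60/73 9 0 S
7 60/61 60/13 4440/793 30/13 9 -1 W
final 8 -1 N

n=0: pose=(8,-1,N); sL=24/13, sR=120/53; mL=2832/689, mR=60/53; mL+mR=3612/689 → advance +1; mR−mL=-2052/689 → turn -1·90°
n=1: pose=(8,0,E); sL=15/2, sR=6/5; mL=87/10, mR=3/5; mL+mR=93/10 → advance +1; mR−mL=-81/10 → turn -1·90°
n=2: pose=(9,0,S); sL=120/73, sR=120/73; mL=240/73, mR=60/73; mL+mR=300/73 → advance +1; mR−mL=-180/73 → turn -1·90°
n=3: pose=(9,-1,W); sL=60/61, sR=60/13; mL=4440/793, mR=30/13; mL+mR=6270/793 → advance +1; mR−mL=-2610/793 → turn -1·90°
n=4: pose=(8,-1,N); sL=24/13, sR=120/53; mL=2832/689, mR=60/53; mL+mR=3612/689 → advance +1; mR−mL=-2052/689 → turn -1·90°
n=5: pose=(8,0,E); sL=15/2, sR=6/5; mL=87/10, mR=3/5; mL+mR=93/10 → advance +1; mR−mL=-81/10 → turn -1·90°
n=6: pose=(9,0,S); sL=120/73, sR=120/73; mL=240/73, mR=60/73; mL+mR=300/73 → advance +1; mR−mL=-180/73 → turn -1·90°
n=7: pose=(9,-1,W); sL=60/61, sR=60/13; mL=4440/793, mR=30/13; mL+mR=6270/793 → advance +1; mR−mL=-2610/793 → turn -1·90°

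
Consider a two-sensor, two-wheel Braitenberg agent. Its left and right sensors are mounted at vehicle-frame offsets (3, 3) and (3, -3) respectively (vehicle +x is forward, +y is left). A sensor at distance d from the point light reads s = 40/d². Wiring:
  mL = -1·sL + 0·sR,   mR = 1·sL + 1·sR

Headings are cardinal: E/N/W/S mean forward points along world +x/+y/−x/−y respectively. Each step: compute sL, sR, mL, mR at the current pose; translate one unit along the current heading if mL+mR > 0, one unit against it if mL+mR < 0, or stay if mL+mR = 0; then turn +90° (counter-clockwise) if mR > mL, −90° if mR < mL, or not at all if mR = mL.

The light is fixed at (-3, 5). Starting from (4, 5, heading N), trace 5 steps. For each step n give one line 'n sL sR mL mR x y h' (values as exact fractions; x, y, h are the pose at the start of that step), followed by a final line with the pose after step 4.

n=0: pose=(4,5,N); sL=8/5, sR=40/109; mL=-8/5, mR=1072/545; mL+mR=40/109 → advance +1; mR−mL=1944/545 → turn +1·90°
n=1: pose=(4,6,W); sL=2, sR=5/4; mL=-2, mR=13/4; mL+mR=5/4 → advance +1; mR−mL=21/4 → turn +1·90°
n=2: pose=(3,6,S); sL=8/17, sR=40/13; mL=-8/17, mR=784/221; mL+mR=40/13 → advance +1; mR−mL=888/221 → turn +1·90°
n=3: pose=(3,5,E); sL=4/9, sR=4/9; mL=-4/9, mR=8/9; mL+mR=4/9 → advance +1; mR−mL=4/3 → turn +1·90°
n=4: pose=(4,5,N); sL=8/5, sR=40/109; mL=-8/5, mR=1072/545; mL+mR=40/109 → advance +1; mR−mL=1944/545 → turn +1·90°

0 8/5 40/109 -8/5 1072/545 4 5 N
1 2 5/4 -2 13/4 4 6 W
2 8/17 40/13 -8/17 784/221 3 6 S
3 4/9 4/9 -4/9 8/9 3 5 E
4 8/5 40/109 -8/5 1072/545 4 5 N
final 4 6 W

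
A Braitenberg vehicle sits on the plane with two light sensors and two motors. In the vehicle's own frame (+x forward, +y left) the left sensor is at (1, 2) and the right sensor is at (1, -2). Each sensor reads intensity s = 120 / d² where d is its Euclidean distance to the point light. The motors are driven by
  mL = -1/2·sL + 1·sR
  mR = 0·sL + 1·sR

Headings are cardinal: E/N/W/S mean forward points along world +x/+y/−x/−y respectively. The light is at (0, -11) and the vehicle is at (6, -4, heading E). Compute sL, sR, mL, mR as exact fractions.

left sensor world pos  = (7, -2); dL² = 130
right sensor world pos = (7, -6); dR² = 74
sL = 120/130 = 12/13
sR = 120/74 = 60/37
mL = -1/2·sL + 1·sR = 558/481
mR = 0·sL + 1·sR = 60/37

12/13 60/37 558/481 60/37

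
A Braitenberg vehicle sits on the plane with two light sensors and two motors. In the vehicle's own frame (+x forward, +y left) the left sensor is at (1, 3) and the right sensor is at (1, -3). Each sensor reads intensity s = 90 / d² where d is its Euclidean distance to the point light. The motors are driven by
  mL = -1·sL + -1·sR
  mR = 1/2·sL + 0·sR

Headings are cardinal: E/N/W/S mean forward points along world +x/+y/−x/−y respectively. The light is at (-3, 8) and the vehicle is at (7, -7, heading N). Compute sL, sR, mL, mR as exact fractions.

18/49 18/73 -2196/3577 9/49

left sensor world pos  = (4, -6); dL² = 245
right sensor world pos = (10, -6); dR² = 365
sL = 90/245 = 18/49
sR = 90/365 = 18/73
mL = -1·sL + -1·sR = -2196/3577
mR = 1/2·sL + 0·sR = 9/49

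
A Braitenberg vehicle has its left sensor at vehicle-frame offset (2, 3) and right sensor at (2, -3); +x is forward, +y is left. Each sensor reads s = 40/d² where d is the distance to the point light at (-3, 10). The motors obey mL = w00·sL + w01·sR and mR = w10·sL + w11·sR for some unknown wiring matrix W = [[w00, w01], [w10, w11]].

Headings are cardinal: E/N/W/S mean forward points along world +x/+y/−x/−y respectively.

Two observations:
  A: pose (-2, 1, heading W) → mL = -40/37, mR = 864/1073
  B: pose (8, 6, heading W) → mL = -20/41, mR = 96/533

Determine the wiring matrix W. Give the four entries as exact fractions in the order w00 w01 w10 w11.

0 -1 -1 1

obs A: pose=(-2,1,W) → sL=8/29, sR=40/37, mL=-40/37, mR=864/1073
obs B: pose=(8,6,W) → sL=4/13, sR=20/41, mL=-20/41, mR=96/533
sensor matrix S = [[8/29, 40/37], [4/13, 20/41]]; det S = -113280/571909
solve [mL_A; mL_B] = S·[w00; w01] and [mR_A; mR_B] = S·[w10; w11]:
  w00 = 0, w01 = -1, w10 = -1, w11 = 1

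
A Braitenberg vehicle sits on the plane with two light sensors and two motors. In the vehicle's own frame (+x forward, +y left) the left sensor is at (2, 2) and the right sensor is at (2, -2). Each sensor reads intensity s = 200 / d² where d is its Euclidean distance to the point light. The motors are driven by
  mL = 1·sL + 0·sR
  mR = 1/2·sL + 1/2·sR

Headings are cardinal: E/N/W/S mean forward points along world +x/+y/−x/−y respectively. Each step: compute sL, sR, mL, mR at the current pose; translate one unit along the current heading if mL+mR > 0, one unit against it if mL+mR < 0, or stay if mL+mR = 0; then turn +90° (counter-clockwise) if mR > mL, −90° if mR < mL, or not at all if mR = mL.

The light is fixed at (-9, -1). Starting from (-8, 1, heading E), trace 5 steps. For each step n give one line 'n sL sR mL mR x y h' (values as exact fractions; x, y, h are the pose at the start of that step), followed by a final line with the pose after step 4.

0 8 200/9 8 136/9 -8 1 E
1 25/2 25/4 25/2 75/8 -7 1 N
2 200/41 200/17 200/41 5800/697 -7 2 E
3 100/13 4 100/13 76/13 -6 2 N
4 200/61 200/29 200/61 9000/1769 -6 3 E
final -5 3 N

n=0: pose=(-8,1,E); sL=8, sR=200/9; mL=8, mR=136/9; mL+mR=208/9 → advance +1; mR−mL=64/9 → turn +1·90°
n=1: pose=(-7,1,N); sL=25/2, sR=25/4; mL=25/2, mR=75/8; mL+mR=175/8 → advance +1; mR−mL=-25/8 → turn -1·90°
n=2: pose=(-7,2,E); sL=200/41, sR=200/17; mL=200/41, mR=5800/697; mL+mR=9200/697 → advance +1; mR−mL=2400/697 → turn +1·90°
n=3: pose=(-6,2,N); sL=100/13, sR=4; mL=100/13, mR=76/13; mL+mR=176/13 → advance +1; mR−mL=-24/13 → turn -1·90°
n=4: pose=(-6,3,E); sL=200/61, sR=200/29; mL=200/61, mR=9000/1769; mL+mR=14800/1769 → advance +1; mR−mL=3200/1769 → turn +1·90°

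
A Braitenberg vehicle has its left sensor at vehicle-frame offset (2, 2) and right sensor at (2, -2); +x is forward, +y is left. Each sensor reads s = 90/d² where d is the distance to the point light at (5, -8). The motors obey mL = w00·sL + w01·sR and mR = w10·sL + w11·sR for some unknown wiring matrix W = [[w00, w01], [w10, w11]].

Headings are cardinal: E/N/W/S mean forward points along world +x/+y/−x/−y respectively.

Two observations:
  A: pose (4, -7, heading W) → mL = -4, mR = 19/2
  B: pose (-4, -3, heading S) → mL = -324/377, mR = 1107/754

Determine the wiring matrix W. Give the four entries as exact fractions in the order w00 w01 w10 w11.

-1 1 1/2 1

obs A: pose=(4,-7,W) → sL=9, sR=5, mL=-4, mR=19/2
obs B: pose=(-4,-3,S) → sL=45/29, sR=9/13, mL=-324/377, mR=1107/754
sensor matrix S = [[9, 5], [45/29, 9/13]]; det S = -576/377
solve [mL_A; mL_B] = S·[w00; w01] and [mR_A; mR_B] = S·[w10; w11]:
  w00 = -1, w01 = 1, w10 = 1/2, w11 = 1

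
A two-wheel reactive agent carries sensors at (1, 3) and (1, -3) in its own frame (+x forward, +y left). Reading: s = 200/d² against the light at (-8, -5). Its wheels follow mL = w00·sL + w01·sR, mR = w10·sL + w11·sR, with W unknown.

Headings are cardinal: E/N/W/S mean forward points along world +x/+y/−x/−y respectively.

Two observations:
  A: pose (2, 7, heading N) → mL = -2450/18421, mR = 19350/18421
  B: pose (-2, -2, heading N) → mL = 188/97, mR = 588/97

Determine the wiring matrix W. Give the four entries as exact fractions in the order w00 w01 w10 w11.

obs A: pose=(2,7,N) → sL=100/109, sR=100/169, mL=-2450/18421, mR=19350/18421
obs B: pose=(-2,-2,N) → sL=8, sR=200/97, mL=188/97, mR=588/97
sensor matrix S = [[100/109, 100/169], [8, 200/97]]; det S = -5078400/1786837
solve [mL_A; mL_B] = S·[w00; w01] and [mR_A; mR_B] = S·[w10; w11]:
  w00 = 1/2, w01 = -1, w10 = 1/2, w11 = 1

1/2 -1 1/2 1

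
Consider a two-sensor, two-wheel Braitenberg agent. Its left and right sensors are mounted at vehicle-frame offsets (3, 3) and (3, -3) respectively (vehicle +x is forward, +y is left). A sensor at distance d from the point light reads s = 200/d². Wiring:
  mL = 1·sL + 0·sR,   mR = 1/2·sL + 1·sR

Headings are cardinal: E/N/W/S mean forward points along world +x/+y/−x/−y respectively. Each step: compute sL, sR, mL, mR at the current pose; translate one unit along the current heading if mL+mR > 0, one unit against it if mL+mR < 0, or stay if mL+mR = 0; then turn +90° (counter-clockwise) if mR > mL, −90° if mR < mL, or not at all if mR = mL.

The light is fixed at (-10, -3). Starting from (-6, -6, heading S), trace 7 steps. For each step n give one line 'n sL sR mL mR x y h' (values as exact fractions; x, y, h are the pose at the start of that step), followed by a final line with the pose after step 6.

0 40/17 200/37 40/17 4140/629 -6 -6 S
1 4 100/49 4 198/49 -6 -7 E
2 40 40/13 40 300/13 -5 -7 N
3 25/8 2 25/8 57/16 -5 -6 E
4 200/9 200/81 200/9 1100/81 -4 -6 N
5 100/41 100/53 100/41 6750/2173 -4 -5 E
6 200/17 200/101 200/17 13500/1717 -3 -5 N
final -3 -4 E

n=0: pose=(-6,-6,S); sL=40/17, sR=200/37; mL=40/17, mR=4140/629; mL+mR=5620/629 → advance +1; mR−mL=2660/629 → turn +1·90°
n=1: pose=(-6,-7,E); sL=4, sR=100/49; mL=4, mR=198/49; mL+mR=394/49 → advance +1; mR−mL=2/49 → turn +1·90°
n=2: pose=(-5,-7,N); sL=40, sR=40/13; mL=40, mR=300/13; mL+mR=820/13 → advance +1; mR−mL=-220/13 → turn -1·90°
n=3: pose=(-5,-6,E); sL=25/8, sR=2; mL=25/8, mR=57/16; mL+mR=107/16 → advance +1; mR−mL=7/16 → turn +1·90°
n=4: pose=(-4,-6,N); sL=200/9, sR=200/81; mL=200/9, mR=1100/81; mL+mR=2900/81 → advance +1; mR−mL=-700/81 → turn -1·90°
n=5: pose=(-4,-5,E); sL=100/41, sR=100/53; mL=100/41, mR=6750/2173; mL+mR=12050/2173 → advance +1; mR−mL=1450/2173 → turn +1·90°
n=6: pose=(-3,-5,N); sL=200/17, sR=200/101; mL=200/17, mR=13500/1717; mL+mR=33700/1717 → advance +1; mR−mL=-6700/1717 → turn -1·90°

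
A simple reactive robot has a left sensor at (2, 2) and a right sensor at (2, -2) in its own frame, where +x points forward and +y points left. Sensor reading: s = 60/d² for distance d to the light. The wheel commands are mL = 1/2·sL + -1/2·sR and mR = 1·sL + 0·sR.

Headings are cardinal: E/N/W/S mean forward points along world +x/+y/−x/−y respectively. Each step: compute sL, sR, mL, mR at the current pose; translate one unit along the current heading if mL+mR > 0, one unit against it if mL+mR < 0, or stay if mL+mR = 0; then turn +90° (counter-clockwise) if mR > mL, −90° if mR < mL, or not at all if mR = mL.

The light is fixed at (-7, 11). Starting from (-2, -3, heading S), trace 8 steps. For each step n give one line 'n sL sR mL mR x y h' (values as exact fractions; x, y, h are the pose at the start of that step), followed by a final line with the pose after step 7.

n=0: pose=(-2,-3,S); sL=12/61, sR=12/53; mL=-48/3233, mR=12/61; mL+mR=588/3233 → advance +1; mR−mL=684/3233 → turn +1·90°
n=1: pose=(-2,-4,E); sL=30/109, sR=30/169; mL=900/18421, mR=30/109; mL+mR=5970/18421 → advance +1; mR−mL=4170/18421 → turn +1·90°
n=2: pose=(-1,-4,N); sL=12/37, sR=60/233; mL=288/8621, mR=12/37; mL+mR=3084/8621 → advance +1; mR−mL=2508/8621 → turn +1·90°
n=3: pose=(-1,-3,W); sL=15/68, sR=3/8; mL=-21/272, mR=15/68; mL+mR=39/272 → advance +1; mR−mL=81/272 → turn +1·90°
n=4: pose=(-2,-3,S); sL=12/61, sR=12/53; mL=-48/3233, mR=12/61; mL+mR=588/3233 → advance +1; mR−mL=684/3233 → turn +1·90°
n=5: pose=(-2,-4,E); sL=30/109, sR=30/169; mL=900/18421, mR=30/109; mL+mR=5970/18421 → advance +1; mR−mL=4170/18421 → turn +1·90°
n=6: pose=(-1,-4,N); sL=12/37, sR=60/233; mL=288/8621, mR=12/37; mL+mR=3084/8621 → advance +1; mR−mL=2508/8621 → turn +1·90°
n=7: pose=(-1,-3,W); sL=15/68, sR=3/8; mL=-21/272, mR=15/68; mL+mR=39/272 → advance +1; mR−mL=81/272 → turn +1·90°

0 12/61 12/53 -48/3233 12/61 -2 -3 S
1 30/109 30/169 900/18421 30/109 -2 -4 E
2 12/37 60/233 288/8621 12/37 -1 -4 N
3 15/68 3/8 -21/272 15/68 -1 -3 W
4 12/61 12/53 -48/3233 12/61 -2 -3 S
5 30/109 30/169 900/18421 30/109 -2 -4 E
6 12/37 60/233 288/8621 12/37 -1 -4 N
7 15/68 3/8 -21/272 15/68 -1 -3 W
final -2 -3 S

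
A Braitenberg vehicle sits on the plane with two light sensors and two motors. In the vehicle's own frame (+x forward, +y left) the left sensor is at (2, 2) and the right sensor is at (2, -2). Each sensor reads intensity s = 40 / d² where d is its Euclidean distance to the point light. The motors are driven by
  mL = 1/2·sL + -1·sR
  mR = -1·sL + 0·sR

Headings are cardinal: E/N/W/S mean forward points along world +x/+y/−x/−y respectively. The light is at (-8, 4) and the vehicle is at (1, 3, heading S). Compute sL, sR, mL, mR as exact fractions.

4/13 20/29 -202/377 -4/13

left sensor world pos  = (3, 1); dL² = 130
right sensor world pos = (-1, 1); dR² = 58
sL = 40/130 = 4/13
sR = 40/58 = 20/29
mL = 1/2·sL + -1·sR = -202/377
mR = -1·sL + 0·sR = -4/13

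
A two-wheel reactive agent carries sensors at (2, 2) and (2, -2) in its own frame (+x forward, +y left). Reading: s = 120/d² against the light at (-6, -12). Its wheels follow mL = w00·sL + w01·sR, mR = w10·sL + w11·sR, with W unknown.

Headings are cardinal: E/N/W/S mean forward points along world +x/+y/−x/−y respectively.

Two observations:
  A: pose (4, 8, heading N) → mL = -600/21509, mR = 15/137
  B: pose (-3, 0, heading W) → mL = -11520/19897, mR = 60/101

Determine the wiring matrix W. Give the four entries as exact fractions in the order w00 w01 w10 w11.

obs A: pose=(4,8,N) → sL=30/137, sR=30/157, mL=-600/21509, mR=15/137
obs B: pose=(-3,0,W) → sL=120/101, sR=120/197, mL=-11520/19897, mR=60/101
sensor matrix S = [[30/137, 30/157], [120/101, 120/197]]; det S = -40075200/427964573
solve [mL_A; mL_B] = S·[w00; w01] and [mR_A; mR_B] = S·[w10; w11]:
  w00 = -1, w01 = 1, w10 = 1/2, w11 = 0

-1 1 1/2 0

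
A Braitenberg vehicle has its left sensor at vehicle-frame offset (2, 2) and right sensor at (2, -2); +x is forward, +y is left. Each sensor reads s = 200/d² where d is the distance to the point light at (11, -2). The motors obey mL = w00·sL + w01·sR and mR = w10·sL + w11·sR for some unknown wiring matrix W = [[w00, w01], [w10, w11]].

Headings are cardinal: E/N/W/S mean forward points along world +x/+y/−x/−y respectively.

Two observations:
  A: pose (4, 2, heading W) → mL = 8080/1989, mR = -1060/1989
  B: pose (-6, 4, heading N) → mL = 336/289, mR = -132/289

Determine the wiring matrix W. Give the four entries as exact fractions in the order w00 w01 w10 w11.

1 1 1/2 -1

obs A: pose=(4,2,W) → sL=40/17, sR=200/117, mL=8080/1989, mR=-1060/1989
obs B: pose=(-6,4,N) → sL=8/17, sR=200/289, mL=336/289, mR=-132/289
sensor matrix S = [[40/17, 200/117], [8/17, 200/289]]; det S = 473600/574821
solve [mL_A; mL_B] = S·[w00; w01] and [mR_A; mR_B] = S·[w10; w11]:
  w00 = 1, w01 = 1, w10 = 1/2, w11 = -1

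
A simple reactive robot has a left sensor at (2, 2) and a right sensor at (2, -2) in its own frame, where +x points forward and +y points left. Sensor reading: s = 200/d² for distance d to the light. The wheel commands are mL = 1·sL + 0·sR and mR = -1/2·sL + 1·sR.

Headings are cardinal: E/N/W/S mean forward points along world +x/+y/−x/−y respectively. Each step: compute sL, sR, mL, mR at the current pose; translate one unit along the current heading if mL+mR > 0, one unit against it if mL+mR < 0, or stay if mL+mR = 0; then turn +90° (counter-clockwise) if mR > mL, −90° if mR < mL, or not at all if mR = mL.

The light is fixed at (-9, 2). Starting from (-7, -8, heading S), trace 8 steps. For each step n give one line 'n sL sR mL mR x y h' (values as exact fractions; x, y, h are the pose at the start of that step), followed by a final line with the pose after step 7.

n=0: pose=(-7,-8,S); sL=5/4, sR=25/18; mL=5/4, mR=55/72; mL+mR=145/72 → advance +1; mR−mL=-35/72 → turn -1·90°
n=1: pose=(-7,-9,W); sL=200/169, sR=200/81; mL=200/169, mR=25700/13689; mL+mR=41900/13689 → advance +1; mR−mL=9500/13689 → turn +1·90°
n=2: pose=(-8,-9,S); sL=100/89, sR=20/17; mL=100/89, mR=930/1513; mL+mR=2630/1513 → advance +1; mR−mL=-770/1513 → turn -1·90°
n=3: pose=(-8,-10,W); sL=200/197, sR=200/101; mL=200/197, mR=29300/19897; mL+mR=49500/19897 → advance +1; mR−mL=9100/19897 → turn +1·90°
n=4: pose=(-9,-10,S); sL=1, sR=1; mL=1, mR=1/2; mL+mR=3/2 → advance +1; mR−mL=-1/2 → turn -1·90°
n=5: pose=(-9,-11,W); sL=200/229, sR=8/5; mL=200/229, mR=1332/1145; mL+mR=2332/1145 → advance +1; mR−mL=332/1145 → turn +1·90°
n=6: pose=(-10,-11,S); sL=100/113, sR=100/117; mL=100/113, mR=5450/13221; mL+mR=17150/13221 → advance +1; mR−mL=-6250/13221 → turn -1·90°
n=7: pose=(-10,-12,W); sL=40/53, sR=200/153; mL=40/53, mR=7540/8109; mL+mR=13660/8109 → advance +1; mR−mL=1420/8109 → turn +1·90°

0 5/4 25/18 5/4 55/72 -7 -8 S
1 200/169 200/81 200/169 25700/13689 -7 -9 W
2 100/89 20/17 100/89 930/1513 -8 -9 S
3 200/197 200/101 200/197 29300/19897 -8 -10 W
4 1 1 1 1/2 -9 -10 S
5 200/229 8/5 200/229 1332/1145 -9 -11 W
6 100/113 100/117 100/113 5450/13221 -10 -11 S
7 40/53 200/153 40/53 7540/8109 -10 -12 W
final -11 -12 S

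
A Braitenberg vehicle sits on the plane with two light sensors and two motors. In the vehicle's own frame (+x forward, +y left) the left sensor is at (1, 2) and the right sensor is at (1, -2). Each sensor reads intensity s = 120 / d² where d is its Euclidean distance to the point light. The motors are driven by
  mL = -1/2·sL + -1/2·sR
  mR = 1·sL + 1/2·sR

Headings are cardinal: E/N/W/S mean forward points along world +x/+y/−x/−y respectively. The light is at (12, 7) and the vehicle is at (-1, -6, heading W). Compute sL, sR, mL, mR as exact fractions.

120/421 120/317 -44280/133457 63300/133457

left sensor world pos  = (-2, -8); dL² = 421
right sensor world pos = (-2, -4); dR² = 317
sL = 120/421 = 120/421
sR = 120/317 = 120/317
mL = -1/2·sL + -1/2·sR = -44280/133457
mR = 1·sL + 1/2·sR = 63300/133457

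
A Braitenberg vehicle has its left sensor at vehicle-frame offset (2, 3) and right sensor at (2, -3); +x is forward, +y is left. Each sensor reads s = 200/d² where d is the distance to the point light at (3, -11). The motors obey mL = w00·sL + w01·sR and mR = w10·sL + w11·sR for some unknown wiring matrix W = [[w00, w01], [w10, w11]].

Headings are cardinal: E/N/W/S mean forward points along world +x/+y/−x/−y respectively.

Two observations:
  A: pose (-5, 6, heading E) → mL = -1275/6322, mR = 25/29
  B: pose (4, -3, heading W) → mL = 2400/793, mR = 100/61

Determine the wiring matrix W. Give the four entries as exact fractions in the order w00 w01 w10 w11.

1/2 -1/2 0 1

obs A: pose=(-5,6,E) → sL=50/109, sR=25/29, mL=-1275/6322, mR=25/29
obs B: pose=(4,-3,W) → sL=100/13, sR=100/61, mL=2400/793, mR=100/61
sensor matrix S = [[50/109, 25/29], [100/13, 100/61]]; det S = -14737500/2506673
solve [mL_A; mL_B] = S·[w00; w01] and [mR_A; mR_B] = S·[w10; w11]:
  w00 = 1/2, w01 = -1/2, w10 = 0, w11 = 1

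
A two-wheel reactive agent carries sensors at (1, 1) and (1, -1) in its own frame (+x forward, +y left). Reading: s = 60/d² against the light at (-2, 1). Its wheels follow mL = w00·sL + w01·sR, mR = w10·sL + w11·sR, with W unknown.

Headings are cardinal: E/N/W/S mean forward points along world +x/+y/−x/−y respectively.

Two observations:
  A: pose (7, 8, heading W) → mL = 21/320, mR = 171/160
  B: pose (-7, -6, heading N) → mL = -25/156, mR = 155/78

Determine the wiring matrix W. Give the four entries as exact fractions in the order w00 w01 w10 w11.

obs A: pose=(7,8,W) → sL=3/5, sR=15/32, mL=21/320, mR=171/160
obs B: pose=(-7,-6,N) → sL=5/6, sR=15/13, mL=-25/156, mR=155/78
sensor matrix S = [[3/5, 15/32], [5/6, 15/13]]; det S = 251/832
solve [mL_A; mL_B] = S·[w00; w01] and [mR_A; mR_B] = S·[w10; w11]:
  w00 = 1/2, w01 = -1/2, w10 = 1, w11 = 1

1/2 -1/2 1 1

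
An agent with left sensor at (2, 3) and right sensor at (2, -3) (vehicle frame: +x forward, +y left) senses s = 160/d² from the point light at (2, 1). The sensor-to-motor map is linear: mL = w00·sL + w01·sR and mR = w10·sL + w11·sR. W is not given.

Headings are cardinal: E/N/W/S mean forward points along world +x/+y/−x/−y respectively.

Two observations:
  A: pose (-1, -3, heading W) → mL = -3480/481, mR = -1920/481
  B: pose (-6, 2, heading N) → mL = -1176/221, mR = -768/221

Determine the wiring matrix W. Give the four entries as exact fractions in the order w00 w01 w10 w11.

-1/2 -1 1 -1

obs A: pose=(-1,-3,W) → sL=80/37, sR=80/13, mL=-3480/481, mR=-1920/481
obs B: pose=(-6,2,N) → sL=16/13, sR=80/17, mL=-1176/221, mR=-768/221
sensor matrix S = [[80/37, 80/13], [16/13, 80/17]]; det S = 276480/106301
solve [mL_A; mL_B] = S·[w00; w01] and [mR_A; mR_B] = S·[w10; w11]:
  w00 = -1/2, w01 = -1, w10 = 1, w11 = -1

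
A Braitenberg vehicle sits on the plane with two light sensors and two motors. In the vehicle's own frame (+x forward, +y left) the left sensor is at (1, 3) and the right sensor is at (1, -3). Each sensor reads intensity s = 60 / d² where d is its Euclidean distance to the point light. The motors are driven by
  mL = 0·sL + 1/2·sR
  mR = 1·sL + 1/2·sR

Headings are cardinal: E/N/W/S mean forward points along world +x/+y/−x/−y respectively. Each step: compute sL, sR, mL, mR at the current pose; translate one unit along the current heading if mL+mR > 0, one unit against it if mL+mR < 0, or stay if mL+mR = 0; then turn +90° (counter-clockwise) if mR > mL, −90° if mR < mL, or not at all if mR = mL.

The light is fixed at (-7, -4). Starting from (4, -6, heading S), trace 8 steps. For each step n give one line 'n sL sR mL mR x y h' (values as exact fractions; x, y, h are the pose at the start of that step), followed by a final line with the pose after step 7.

n=0: pose=(4,-6,S); sL=12/41, sR=60/73; mL=30/73, mR=2106/2993; mL+mR=3336/2993 → advance +1; mR−mL=12/41 → turn +1·90°
n=1: pose=(4,-7,E); sL=5/12, sR=1/3; mL=1/6, mR=7/12; mL+mR=3/4 → advance +1; mR−mL=5/12 → turn +1·90°
n=2: pose=(5,-7,N); sL=12/17, sR=60/229; mL=30/229, mR=3258/3893; mL+mR=3768/3893 → advance +1; mR−mL=12/17 → turn +1·90°
n=3: pose=(5,-6,W); sL=30/73, sR=30/61; mL=15/61, mR=2925/4453; mL+mR=4020/4453 → advance +1; mR−mL=30/73 → turn +1·90°
n=4: pose=(4,-6,S); sL=12/41, sR=60/73; mL=30/73, mR=2106/2993; mL+mR=3336/2993 → advance +1; mR−mL=12/41 → turn +1·90°
n=5: pose=(4,-7,E); sL=5/12, sR=1/3; mL=1/6, mR=7/12; mL+mR=3/4 → advance +1; mR−mL=5/12 → turn +1·90°
n=6: pose=(5,-7,N); sL=12/17, sR=60/229; mL=30/229, mR=3258/3893; mL+mR=3768/3893 → advance +1; mR−mL=12/17 → turn +1·90°
n=7: pose=(5,-6,W); sL=30/73, sR=30/61; mL=15/61, mR=2925/4453; mL+mR=4020/4453 → advance +1; mR−mL=30/73 → turn +1·90°

0 12/41 60/73 30/73 2106/2993 4 -6 S
1 5/12 1/3 1/6 7/12 4 -7 E
2 12/17 60/229 30/229 3258/3893 5 -7 N
3 30/73 30/61 15/61 2925/4453 5 -6 W
4 12/41 60/73 30/73 2106/2993 4 -6 S
5 5/12 1/3 1/6 7/12 4 -7 E
6 12/17 60/229 30/229 3258/3893 5 -7 N
7 30/73 30/61 15/61 2925/4453 5 -6 W
final 4 -6 S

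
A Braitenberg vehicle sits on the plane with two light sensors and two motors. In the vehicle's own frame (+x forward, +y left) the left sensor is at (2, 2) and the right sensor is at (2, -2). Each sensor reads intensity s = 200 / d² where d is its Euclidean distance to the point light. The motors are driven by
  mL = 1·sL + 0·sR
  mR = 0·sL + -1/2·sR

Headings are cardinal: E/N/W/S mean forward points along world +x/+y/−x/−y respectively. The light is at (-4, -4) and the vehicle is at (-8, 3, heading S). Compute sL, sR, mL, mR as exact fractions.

200/29 200/61 200/29 -100/61

left sensor world pos  = (-6, 1); dL² = 29
right sensor world pos = (-10, 1); dR² = 61
sL = 200/29 = 200/29
sR = 200/61 = 200/61
mL = 1·sL + 0·sR = 200/29
mR = 0·sL + -1/2·sR = -100/61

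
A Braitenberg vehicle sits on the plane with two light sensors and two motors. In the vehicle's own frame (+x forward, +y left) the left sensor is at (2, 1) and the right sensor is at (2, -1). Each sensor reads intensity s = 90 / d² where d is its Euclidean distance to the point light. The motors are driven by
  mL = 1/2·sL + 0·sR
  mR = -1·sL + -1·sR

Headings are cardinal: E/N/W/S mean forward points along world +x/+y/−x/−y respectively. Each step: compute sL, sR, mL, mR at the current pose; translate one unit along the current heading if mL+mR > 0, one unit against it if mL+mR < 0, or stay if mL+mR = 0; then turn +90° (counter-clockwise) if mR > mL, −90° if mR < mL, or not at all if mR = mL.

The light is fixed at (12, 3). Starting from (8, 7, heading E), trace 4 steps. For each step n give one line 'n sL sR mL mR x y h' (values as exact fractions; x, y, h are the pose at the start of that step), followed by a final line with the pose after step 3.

n=0: pose=(8,7,E); sL=90/29, sR=90/13; mL=45/29, mR=-3780/377; mL+mR=-3195/377 → advance -1; mR−mL=-4365/377 → turn -1·90°
n=1: pose=(7,7,S); sL=9/2, sR=9/4; mL=9/4, mR=-27/4; mL+mR=-9/2 → advance -1; mR−mL=-9 → turn -1·90°
n=2: pose=(7,8,W); sL=18/13, sR=18/17; mL=9/13, mR=-540/221; mL+mR=-387/221 → advance -1; mR−mL=-693/221 → turn -1·90°
n=3: pose=(8,8,N); sL=45/37, sR=45/29; mL=45/74, mR=-2970/1073; mL+mR=-4635/2146 → advance -1; mR−mL=-7245/2146 → turn -1·90°

0 90/29 90/13 45/29 -3780/377 8 7 E
1 9/2 9/4 9/4 -27/4 7 7 S
2 18/13 18/17 9/13 -540/221 7 8 W
3 45/37 45/29 45/74 -2970/1073 8 8 N
final 8 7 E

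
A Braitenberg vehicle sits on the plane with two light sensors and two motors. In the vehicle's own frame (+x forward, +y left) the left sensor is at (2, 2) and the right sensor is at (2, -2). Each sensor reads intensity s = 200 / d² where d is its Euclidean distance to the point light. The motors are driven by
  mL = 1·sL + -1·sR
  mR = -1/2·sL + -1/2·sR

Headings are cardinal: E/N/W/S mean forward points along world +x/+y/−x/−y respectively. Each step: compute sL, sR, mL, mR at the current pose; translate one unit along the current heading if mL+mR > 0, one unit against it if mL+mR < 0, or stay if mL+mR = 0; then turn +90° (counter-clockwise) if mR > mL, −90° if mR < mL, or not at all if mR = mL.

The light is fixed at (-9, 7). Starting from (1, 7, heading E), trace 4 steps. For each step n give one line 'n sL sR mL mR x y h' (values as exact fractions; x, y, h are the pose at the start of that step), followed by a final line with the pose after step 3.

0 50/37 50/37 0 -50/37 1 7 E
1 8/5 200/53 -576/265 -712/265 0 7 S
2 4 100/29 16/29 -108/29 0 8 W
3 200/73 200/153 16000/11169 -22600/11169 1 8 N
final 1 7 E

n=0: pose=(1,7,E); sL=50/37, sR=50/37; mL=0, mR=-50/37; mL+mR=-50/37 → advance -1; mR−mL=-50/37 → turn -1·90°
n=1: pose=(0,7,S); sL=8/5, sR=200/53; mL=-576/265, mR=-712/265; mL+mR=-1288/265 → advance -1; mR−mL=-136/265 → turn -1·90°
n=2: pose=(0,8,W); sL=4, sR=100/29; mL=16/29, mR=-108/29; mL+mR=-92/29 → advance -1; mR−mL=-124/29 → turn -1·90°
n=3: pose=(1,8,N); sL=200/73, sR=200/153; mL=16000/11169, mR=-22600/11169; mL+mR=-2200/3723 → advance -1; mR−mL=-38600/11169 → turn -1·90°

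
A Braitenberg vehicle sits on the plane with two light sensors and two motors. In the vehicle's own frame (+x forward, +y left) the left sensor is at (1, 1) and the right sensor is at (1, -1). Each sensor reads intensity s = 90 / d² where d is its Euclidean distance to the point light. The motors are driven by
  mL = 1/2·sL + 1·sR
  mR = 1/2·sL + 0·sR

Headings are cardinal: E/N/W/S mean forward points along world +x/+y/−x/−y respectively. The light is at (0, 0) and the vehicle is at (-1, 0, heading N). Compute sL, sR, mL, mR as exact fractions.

left sensor world pos  = (-2, 1); dL² = 5
right sensor world pos = (0, 1); dR² = 1
sL = 90/5 = 18
sR = 90/1 = 90
mL = 1/2·sL + 1·sR = 99
mR = 1/2·sL + 0·sR = 9

18 90 99 9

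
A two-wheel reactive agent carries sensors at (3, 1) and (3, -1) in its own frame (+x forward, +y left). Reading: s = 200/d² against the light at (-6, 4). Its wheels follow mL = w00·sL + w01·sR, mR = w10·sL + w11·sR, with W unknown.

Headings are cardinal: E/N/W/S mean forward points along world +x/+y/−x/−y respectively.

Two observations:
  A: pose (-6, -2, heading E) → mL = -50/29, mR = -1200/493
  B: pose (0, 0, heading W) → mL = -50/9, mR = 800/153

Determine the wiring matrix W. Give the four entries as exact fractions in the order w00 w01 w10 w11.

0 -1/2 -1 1

obs A: pose=(-6,-2,E) → sL=100/17, sR=100/29, mL=-50/29, mR=-1200/493
obs B: pose=(0,0,W) → sL=100/17, sR=100/9, mL=-50/9, mR=800/153
sensor matrix S = [[100/17, 100/29], [100/17, 100/9]]; det S = 200000/4437
solve [mL_A; mL_B] = S·[w00; w01] and [mR_A; mR_B] = S·[w10; w11]:
  w00 = 0, w01 = -1/2, w10 = -1, w11 = 1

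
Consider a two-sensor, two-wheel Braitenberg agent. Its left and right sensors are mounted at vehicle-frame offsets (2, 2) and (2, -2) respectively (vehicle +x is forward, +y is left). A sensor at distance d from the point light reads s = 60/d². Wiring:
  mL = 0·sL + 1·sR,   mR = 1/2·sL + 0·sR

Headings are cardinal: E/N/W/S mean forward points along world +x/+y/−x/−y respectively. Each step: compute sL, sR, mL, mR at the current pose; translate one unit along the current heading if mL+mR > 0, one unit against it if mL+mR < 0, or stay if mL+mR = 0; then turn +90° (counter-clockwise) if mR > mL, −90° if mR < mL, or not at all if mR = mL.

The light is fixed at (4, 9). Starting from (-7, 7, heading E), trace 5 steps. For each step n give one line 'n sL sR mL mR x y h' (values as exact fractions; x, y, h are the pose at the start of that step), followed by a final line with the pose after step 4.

n=0: pose=(-7,7,E); sL=20/27, sR=60/97; mL=60/97, mR=10/27; mL+mR=2590/2619 → advance +1; mR−mL=-650/2619 → turn -1·90°
n=1: pose=(-6,7,S); sL=3/4, sR=3/8; mL=3/8, mR=3/8; mL+mR=3/4 → advance +1; mR−mL=0 → turn +0·90°
n=2: pose=(-6,6,S); sL=60/89, sR=60/169; mL=60/169, mR=30/89; mL+mR=10410/15041 → advance +1; mR−mL=-270/15041 → turn -1·90°
n=3: pose=(-6,5,W); sL=1/3, sR=15/37; mL=15/37, mR=1/6; mL+mR=127/222 → advance +1; mR−mL=-53/222 → turn -1·90°
n=4: pose=(-7,5,N); sL=60/173, sR=12/17; mL=12/17, mR=30/173; mL+mR=2586/2941 → advance +1; mR−mL=-1566/2941 → turn -1·90°

0 20/27 60/97 60/97 10/27 -7 7 E
1 3/4 3/8 3/8 3/8 -6 7 S
2 60/89 60/169 60/169 30/89 -6 6 S
3 1/3 15/37 15/37 1/6 -6 5 W
4 60/173 12/17 12/17 30/173 -7 5 N
final -7 6 E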